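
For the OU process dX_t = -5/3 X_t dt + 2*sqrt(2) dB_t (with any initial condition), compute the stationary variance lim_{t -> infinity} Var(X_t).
lim Var(X_t) = 12/5

The OU SDE dX = -theta X dt + sigma dB admits the integrating factor exp(theta t): d(exp(theta t) X_t) = sigma exp(theta t) dB_t. Integrating from 0 to t gives X_t = x_0 * exp(-theta t) + sigma * int_0^t exp(-theta (t-s)) dB_s for any initial x_0. The Itô integral has variance (by the Itô isometry) sigma^2 * int_0^t exp(-2 theta (t - s)) ds = sigma^2 * (1 - exp(-2 theta t)) / (2 theta), independent of x_0.
With theta = 5/3, sigma = 2*sqrt(2):
  Var(X_t) = (2*sqrt(2))^2 * (1 - exp(-2*5/3 t)) / (2 * 5/3) = 12/5 - 12*exp(-10*t/3)/5.
As t -> infinity, exp(-2*5/3 t) -> 0, so the stationary variance is sigma^2 / (2 theta) = 12/5.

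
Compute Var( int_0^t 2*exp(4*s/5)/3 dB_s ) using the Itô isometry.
Var = 5*exp(8*t/5)/18 - 5/18

The Itô integral of a deterministic integrand f(s) has mean 0 because each increment f(s) * (B_{s+ds} - B_s) has mean 0. By the Itô isometry:
  Var( int_0^t f(s) dB_s ) = E[ (int_0^t f(s) dB_s)^2 ] = int_0^t f(s)^2 ds.
Here f(s) = 2*exp(4*s/5)/3, so f(s)^2 = 4*exp(8*s/5)/9. Integrate:
  int_0^t (4*exp(8*s/5)/9) ds = 5*exp(8*t/5)/18 - 5/18.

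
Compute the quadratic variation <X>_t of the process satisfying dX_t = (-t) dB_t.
<X>_t = t^3/3

For an Itô process dX_t = a(t) dt + b(t) dB_t, the quadratic variation is <X>_t = int_0^t b(s)^2 ds (the drift term does not contribute). Here b(s) = -s, so
  b(s)^2 = s^2.
Integrating from 0 to t:
  <X>_t = int_0^t (s^2) ds = t^3/3.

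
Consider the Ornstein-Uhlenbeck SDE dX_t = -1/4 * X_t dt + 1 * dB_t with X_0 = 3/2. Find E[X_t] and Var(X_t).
E[X_t] = 3*exp(-t/4)/2; Var(X_t) = 2 - 2*exp(-t/2)

The OU SDE dX = -theta X dt + sigma dB admits the integrating factor exp(theta t): d(exp(theta t) X_t) = sigma exp(theta t) dB_t. Integrating from 0 to t:
  X_t = x_0 * exp(-theta t) + sigma * int_0^t exp(-theta (t-s)) dB_s.
The Itô integral has mean 0 and (by the Itô isometry) variance sigma^2 * int_0^t exp(-2 theta (t - s)) ds = sigma^2 * (1 - exp(-2 theta t)) / (2 theta).
With theta = 1/4, sigma = 1, x_0 = 3/2:
  E[X_t] = 3/2 * exp(-1/4 t) = 3*exp(-t/4)/2
  Var(X_t) = (1)^2 * (1 - exp(-2*1/4 t)) / (2 * 1/4) = 2 - 2*exp(-t/2).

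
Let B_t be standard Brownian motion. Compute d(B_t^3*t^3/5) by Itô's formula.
d(B_t^3*t^3/5) = (3*B_t*t^2*(B_t^2 + t)/5) dt + (3*B_t^2*t^3/5) dB_t

Itô's formula for f(t, x): d f(t, B_t) = (f_t + (1/2) f_xx) dt + f_x dB_t. Compute partials of f(t, x) = t^3*x^3/5:
  f_t(t,x)  = 3*t^2*x^3/5
  f_x(t,x)  = 3*t^3*x^2/5
  f_xx(t,x) = 6*t^3*x/5
Assemble drift = f_t + (1/2) f_xx = 3*t^2*x*(t + x^2)/5 and diffusion = f_x = 3*t^3*x^2/5. Substituting x = B_t:
  d(B_t^3*t^3/5) = (3*B_t*t^2*(B_t^2 + t)/5) dt + (3*B_t^2*t^3/5) dB_t.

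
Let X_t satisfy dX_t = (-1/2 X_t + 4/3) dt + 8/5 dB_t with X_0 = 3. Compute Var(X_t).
Var(X_t) = 64/25 - 64*exp(-t)/25

The variance V(t) = Var(X_t) satisfies V'(t) = 2 a V(t) + c^2 with V(0) = 0 (drift coefficient is linear in X, diffusion is constant). With a = -1/2, c = 8/5, the solution is
  V(t) = (c^2 / (2 a)) * (exp(2 a t) - 1)
       = ((8/5)^2 / (2*(-1/2))) * (exp((-1) t) - 1)
       = 64/25 - 64*exp(-t)/25.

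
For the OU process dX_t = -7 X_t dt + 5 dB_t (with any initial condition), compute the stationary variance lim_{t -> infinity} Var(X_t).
lim Var(X_t) = 25/14

The OU SDE dX = -theta X dt + sigma dB admits the integrating factor exp(theta t): d(exp(theta t) X_t) = sigma exp(theta t) dB_t. Integrating from 0 to t gives X_t = x_0 * exp(-theta t) + sigma * int_0^t exp(-theta (t-s)) dB_s for any initial x_0. The Itô integral has variance (by the Itô isometry) sigma^2 * int_0^t exp(-2 theta (t - s)) ds = sigma^2 * (1 - exp(-2 theta t)) / (2 theta), independent of x_0.
With theta = 7, sigma = 5:
  Var(X_t) = (5)^2 * (1 - exp(-2*7 t)) / (2 * 7) = 25/14 - 25*exp(-14*t)/14.
As t -> infinity, exp(-2*7 t) -> 0, so the stationary variance is sigma^2 / (2 theta) = 25/14.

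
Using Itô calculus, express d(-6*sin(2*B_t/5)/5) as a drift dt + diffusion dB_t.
d(-6*sin(2*B_t/5)/5) = (12*sin(2*B_t/5)/125) dt + (-12*cos(2*B_t/5)/25) dB_t

Itô's formula for f(B_t) gives d f(B_t) = f'(B_t) dB_t + (1/2) f''(B_t) dt. Compute derivatives of f(x) = -6*sin(2*x/5)/5:
  f'(x)  = -12*cos(2*x/5)/25
  f''(x) = 24*sin(2*x/5)/125
Substitute x = B_t and multiply the f'' term by 1/2:
  drift     = (1/2) * (24*sin(2*x/5)/125) evaluated at B_t = 12*sin(2*B_t/5)/125
  diffusion = (-12*cos(2*x/5)/25) evaluated at B_t = -12*cos(2*B_t/5)/25
Therefore d(-6*sin(2*B_t/5)/5) = (12*sin(2*B_t/5)/125) dt + (-12*cos(2*B_t/5)/25) dB_t.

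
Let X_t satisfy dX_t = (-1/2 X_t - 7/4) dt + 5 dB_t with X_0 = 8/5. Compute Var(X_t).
Var(X_t) = 25 - 25*exp(-t)

The variance V(t) = Var(X_t) satisfies V'(t) = 2 a V(t) + c^2 with V(0) = 0 (drift coefficient is linear in X, diffusion is constant). With a = -1/2, c = 5, the solution is
  V(t) = (c^2 / (2 a)) * (exp(2 a t) - 1)
       = (5^2 / (2*(-1/2))) * (exp((-1) t) - 1)
       = 25 - 25*exp(-t).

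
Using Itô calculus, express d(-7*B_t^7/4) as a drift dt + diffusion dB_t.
d(-7*B_t^7/4) = (-147*B_t^5/4) dt + (-49*B_t^6/4) dB_t

Itô's formula for f(B_t) gives d f(B_t) = f'(B_t) dB_t + (1/2) f''(B_t) dt. Compute derivatives of f(x) = -7*x^7/4:
  f'(x)  = -49*x^6/4
  f''(x) = -147*x^5/2
Substitute x = B_t and multiply the f'' term by 1/2:
  drift     = (1/2) * (-147*x^5/2) evaluated at B_t = -147*B_t^5/4
  diffusion = (-49*x^6/4) evaluated at B_t = -49*B_t^6/4
Therefore d(-7*B_t^7/4) = (-147*B_t^5/4) dt + (-49*B_t^6/4) dB_t.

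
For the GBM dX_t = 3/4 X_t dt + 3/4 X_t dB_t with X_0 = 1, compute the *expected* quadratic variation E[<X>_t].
E[<X>_t] = 3*exp(33*t/16)/11 - 3/11

<X>_t = int_0^t ((3/4) * X_s)^2 ds. Taking expectation inside the integral: E[<X>_t] = (3/4)^2 * int_0^t E[X_s^2] ds. For GBM, E[X_s^2] = x_0^2 * exp((2 mu + sigma^2) s). Integrating:
  E[<X>_t] = (3/4)^2 * 1^2 * (exp((2*(3/4) + (3/4)^2) t) - 1) / (2*(3/4) + (3/4)^2)
           = (3/4)^2 * 1^2 * (exp((33/16) t) - 1) / (33/16) = 3*exp(33*t/16)/11 - 3/11.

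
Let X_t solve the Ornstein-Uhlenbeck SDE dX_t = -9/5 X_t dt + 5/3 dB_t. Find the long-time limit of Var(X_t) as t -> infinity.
lim Var(X_t) = 125/162

The OU SDE dX = -theta X dt + sigma dB admits the integrating factor exp(theta t): d(exp(theta t) X_t) = sigma exp(theta t) dB_t. Integrating from 0 to t gives X_t = x_0 * exp(-theta t) + sigma * int_0^t exp(-theta (t-s)) dB_s for any initial x_0. The Itô integral has variance (by the Itô isometry) sigma^2 * int_0^t exp(-2 theta (t - s)) ds = sigma^2 * (1 - exp(-2 theta t)) / (2 theta), independent of x_0.
With theta = 9/5, sigma = 5/3:
  Var(X_t) = (5/3)^2 * (1 - exp(-2*9/5 t)) / (2 * 9/5) = 125/162 - 125*exp(-18*t/5)/162.
As t -> infinity, exp(-2*9/5 t) -> 0, so the stationary variance is sigma^2 / (2 theta) = 125/162.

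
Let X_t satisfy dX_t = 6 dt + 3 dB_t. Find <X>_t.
<X>_t = 9*t

For an Itô process dX_t = a(t) dt + b(t) dB_t, the quadratic variation is <X>_t = int_0^t b(s)^2 ds (the drift term does not contribute). Here b(s) = 3, so
  b(s)^2 = 9.
Integrating from 0 to t:
  <X>_t = int_0^t (9) ds = 9*t.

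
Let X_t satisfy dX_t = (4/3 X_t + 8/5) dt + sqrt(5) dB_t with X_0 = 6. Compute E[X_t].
E[X_t] = 36*exp(4*t/3)/5 - 6/5

Taking expectations and using E[dB_t] = 0, the mean m(t) = E[X_t] satisfies the ODE m'(t) = a m(t) + b with m(0) = x_0. With a = 4/3, b = 8/5, x_0 = 6, the solution is
  m(t) = x_0 * exp(a t) + (b/a) * (exp(a t) - 1)
       = 6 * exp((4/3) t) + ((8/5)/(4/3)) * (exp((4/3) t) - 1)
       = 36*exp(4*t/3)/5 - 6/5.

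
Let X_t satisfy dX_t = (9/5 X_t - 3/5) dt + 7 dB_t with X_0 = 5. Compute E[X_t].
E[X_t] = 14*exp(9*t/5)/3 + 1/3

Taking expectations and using E[dB_t] = 0, the mean m(t) = E[X_t] satisfies the ODE m'(t) = a m(t) + b with m(0) = x_0. With a = 9/5, b = -3/5, x_0 = 5, the solution is
  m(t) = x_0 * exp(a t) + (b/a) * (exp(a t) - 1)
       = 5 * exp((9/5) t) + ((-3/5)/(9/5)) * (exp((9/5) t) - 1)
       = 14*exp(9*t/5)/3 + 1/3.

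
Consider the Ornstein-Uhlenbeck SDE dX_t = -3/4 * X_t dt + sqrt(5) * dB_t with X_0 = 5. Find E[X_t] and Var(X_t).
E[X_t] = 5*exp(-3*t/4); Var(X_t) = 10/3 - 10*exp(-3*t/2)/3

The OU SDE dX = -theta X dt + sigma dB admits the integrating factor exp(theta t): d(exp(theta t) X_t) = sigma exp(theta t) dB_t. Integrating from 0 to t:
  X_t = x_0 * exp(-theta t) + sigma * int_0^t exp(-theta (t-s)) dB_s.
The Itô integral has mean 0 and (by the Itô isometry) variance sigma^2 * int_0^t exp(-2 theta (t - s)) ds = sigma^2 * (1 - exp(-2 theta t)) / (2 theta).
With theta = 3/4, sigma = sqrt(5), x_0 = 5:
  E[X_t] = 5 * exp(-3/4 t) = 5*exp(-3*t/4)
  Var(X_t) = (sqrt(5))^2 * (1 - exp(-2*3/4 t)) / (2 * 3/4) = 10/3 - 10*exp(-3*t/2)/3.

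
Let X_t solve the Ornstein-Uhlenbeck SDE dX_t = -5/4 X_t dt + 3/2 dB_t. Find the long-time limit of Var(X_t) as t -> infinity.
lim Var(X_t) = 9/10

The OU SDE dX = -theta X dt + sigma dB admits the integrating factor exp(theta t): d(exp(theta t) X_t) = sigma exp(theta t) dB_t. Integrating from 0 to t gives X_t = x_0 * exp(-theta t) + sigma * int_0^t exp(-theta (t-s)) dB_s for any initial x_0. The Itô integral has variance (by the Itô isometry) sigma^2 * int_0^t exp(-2 theta (t - s)) ds = sigma^2 * (1 - exp(-2 theta t)) / (2 theta), independent of x_0.
With theta = 5/4, sigma = 3/2:
  Var(X_t) = (3/2)^2 * (1 - exp(-2*5/4 t)) / (2 * 5/4) = 9/10 - 9*exp(-5*t/2)/10.
As t -> infinity, exp(-2*5/4 t) -> 0, so the stationary variance is sigma^2 / (2 theta) = 9/10.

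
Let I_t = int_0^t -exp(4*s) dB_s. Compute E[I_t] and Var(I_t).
E[I_t] = 0; Var(I_t) = exp(8*t)/8 - 1/8

The Itô integral of a deterministic integrand f(s) has mean 0 because each increment f(s) * (B_{s+ds} - B_s) has mean 0. By the Itô isometry:
  Var( int_0^t f(s) dB_s ) = E[ (int_0^t f(s) dB_s)^2 ] = int_0^t f(s)^2 ds.
Here f(s) = -exp(4*s), so f(s)^2 = exp(8*s). Integrate:
  int_0^t (exp(8*s)) ds = exp(8*t)/8 - 1/8.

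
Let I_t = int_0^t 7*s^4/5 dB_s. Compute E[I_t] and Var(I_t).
E[I_t] = 0; Var(I_t) = 49*t^9/225

The Itô integral of a deterministic integrand f(s) has mean 0 because each increment f(s) * (B_{s+ds} - B_s) has mean 0. By the Itô isometry:
  Var( int_0^t f(s) dB_s ) = E[ (int_0^t f(s) dB_s)^2 ] = int_0^t f(s)^2 ds.
Here f(s) = 7*s^4/5, so f(s)^2 = 49*s^8/25. Integrate:
  int_0^t (49*s^8/25) ds = 49*t^9/225.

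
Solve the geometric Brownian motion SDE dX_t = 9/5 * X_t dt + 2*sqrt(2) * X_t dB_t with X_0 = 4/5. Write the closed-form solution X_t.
X_t = 4/5 * exp((-11/5) * t + (2*sqrt(2)) * B_t)

For GBM dX = mu X dt + sigma X dB with X_0 = x_0, apply Itô to Y = log X: dY = (mu - sigma^2/2) dt + sigma dB, so Y_t = log(x_0) + (mu - sigma^2/2) t + sigma B_t and hence X_t = x_0 * exp((mu - sigma^2/2) t + sigma B_t).
With mu = 9/5, sigma = 2*sqrt(2), x_0 = 4/5, this gives:
  X_t = 4/5 * exp((-11/5) * t + (2*sqrt(2)) * B_t).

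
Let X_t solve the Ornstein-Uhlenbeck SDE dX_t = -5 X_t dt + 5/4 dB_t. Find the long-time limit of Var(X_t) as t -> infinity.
lim Var(X_t) = 5/32

The OU SDE dX = -theta X dt + sigma dB admits the integrating factor exp(theta t): d(exp(theta t) X_t) = sigma exp(theta t) dB_t. Integrating from 0 to t gives X_t = x_0 * exp(-theta t) + sigma * int_0^t exp(-theta (t-s)) dB_s for any initial x_0. The Itô integral has variance (by the Itô isometry) sigma^2 * int_0^t exp(-2 theta (t - s)) ds = sigma^2 * (1 - exp(-2 theta t)) / (2 theta), independent of x_0.
With theta = 5, sigma = 5/4:
  Var(X_t) = (5/4)^2 * (1 - exp(-2*5 t)) / (2 * 5) = 5/32 - 5*exp(-10*t)/32.
As t -> infinity, exp(-2*5 t) -> 0, so the stationary variance is sigma^2 / (2 theta) = 5/32.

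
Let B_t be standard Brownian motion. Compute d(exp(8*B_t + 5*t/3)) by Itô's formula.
d(exp(8*B_t + 5*t/3)) = (101*exp(8*B_t + 5*t/3)/3) dt + (8*exp(8*B_t + 5*t/3)) dB_t

Itô's formula for f(t, x): d f(t, B_t) = (f_t + (1/2) f_xx) dt + f_x dB_t. Compute partials of f(t, x) = exp(5*t/3 + 8*x):
  f_t(t,x)  = 5*exp(5*t/3 + 8*x)/3
  f_x(t,x)  = 8*exp(5*t/3 + 8*x)
  f_xx(t,x) = 64*exp(5*t/3 + 8*x)
Assemble drift = f_t + (1/2) f_xx = 101*exp(5*t/3 + 8*x)/3 and diffusion = f_x = 8*exp(5*t/3 + 8*x). Substituting x = B_t:
  d(exp(8*B_t + 5*t/3)) = (101*exp(8*B_t + 5*t/3)/3) dt + (8*exp(8*B_t + 5*t/3)) dB_t.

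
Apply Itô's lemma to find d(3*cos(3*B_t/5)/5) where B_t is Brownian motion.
d(3*cos(3*B_t/5)/5) = (-27*cos(3*B_t/5)/250) dt + (-9*sin(3*B_t/5)/25) dB_t

Itô's formula for f(B_t) gives d f(B_t) = f'(B_t) dB_t + (1/2) f''(B_t) dt. Compute derivatives of f(x) = 3*cos(3*x/5)/5:
  f'(x)  = -9*sin(3*x/5)/25
  f''(x) = -27*cos(3*x/5)/125
Substitute x = B_t and multiply the f'' term by 1/2:
  drift     = (1/2) * (-27*cos(3*x/5)/125) evaluated at B_t = -27*cos(3*B_t/5)/250
  diffusion = (-9*sin(3*x/5)/25) evaluated at B_t = -9*sin(3*B_t/5)/25
Therefore d(3*cos(3*B_t/5)/5) = (-27*cos(3*B_t/5)/250) dt + (-9*sin(3*B_t/5)/25) dB_t.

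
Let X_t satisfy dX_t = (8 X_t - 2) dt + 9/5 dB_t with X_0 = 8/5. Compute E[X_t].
E[X_t] = 27*exp(8*t)/20 + 1/4

Taking expectations and using E[dB_t] = 0, the mean m(t) = E[X_t] satisfies the ODE m'(t) = a m(t) + b with m(0) = x_0. With a = 8, b = -2, x_0 = 8/5, the solution is
  m(t) = x_0 * exp(a t) + (b/a) * (exp(a t) - 1)
       = (8/5) * exp(8 t) + ((-2)/8) * (exp(8 t) - 1)
       = 27*exp(8*t)/20 + 1/4.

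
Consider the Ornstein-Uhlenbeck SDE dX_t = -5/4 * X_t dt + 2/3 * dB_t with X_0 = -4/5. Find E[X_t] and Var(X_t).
E[X_t] = -4*exp(-5*t/4)/5; Var(X_t) = 8/45 - 8*exp(-5*t/2)/45

The OU SDE dX = -theta X dt + sigma dB admits the integrating factor exp(theta t): d(exp(theta t) X_t) = sigma exp(theta t) dB_t. Integrating from 0 to t:
  X_t = x_0 * exp(-theta t) + sigma * int_0^t exp(-theta (t-s)) dB_s.
The Itô integral has mean 0 and (by the Itô isometry) variance sigma^2 * int_0^t exp(-2 theta (t - s)) ds = sigma^2 * (1 - exp(-2 theta t)) / (2 theta).
With theta = 5/4, sigma = 2/3, x_0 = -4/5:
  E[X_t] = -4/5 * exp(-5/4 t) = -4*exp(-5*t/4)/5
  Var(X_t) = (2/3)^2 * (1 - exp(-2*5/4 t)) / (2 * 5/4) = 8/45 - 8*exp(-5*t/2)/45.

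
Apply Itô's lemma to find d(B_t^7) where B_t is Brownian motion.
d(B_t^7) = (21*B_t^5) dt + (7*B_t^6) dB_t

Itô's formula for f(B_t) gives d f(B_t) = f'(B_t) dB_t + (1/2) f''(B_t) dt. Compute derivatives of f(x) = x^7:
  f'(x)  = 7*x^6
  f''(x) = 42*x^5
Substitute x = B_t and multiply the f'' term by 1/2:
  drift     = (1/2) * (42*x^5) evaluated at B_t = 21*B_t^5
  diffusion = (7*x^6) evaluated at B_t = 7*B_t^6
Therefore d(B_t^7) = (21*B_t^5) dt + (7*B_t^6) dB_t.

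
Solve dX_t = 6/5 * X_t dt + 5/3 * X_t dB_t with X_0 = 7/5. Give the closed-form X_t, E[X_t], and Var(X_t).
X_t = 7/5 * exp((-17/90) t + (5/3) B_t); E[X_t] = 7*exp(6*t/5)/5; Var(X_t) = 49*(exp(25*t/9) - 1)*exp(12*t/5)/25

For GBM dX = mu X dt + sigma X dB with X_0 = x_0, apply Itô to Y = log X: dY = (mu - sigma^2/2) dt + sigma dB, so Y_t = log(x_0) + (mu - sigma^2/2) t + sigma B_t and hence X_t = x_0 * exp((mu - sigma^2/2) t + sigma B_t).
With mu = 6/5, sigma = 5/3, x_0 = 7/5, this gives:
  X_t = 7/5 * exp((-17/90) * t + (5/3) * B_t).
Since sigma*B_t ~ Normal(0, sigma^2 t), E[exp(sigma*B_t)] = exp(sigma^2 t / 2); so E[X_t] = x_0 * exp((mu - sigma^2/2) t) * exp(sigma^2 t / 2) = x_0 * exp(mu t) = 7*exp(6*t/5)/5.
Var(X_t) = E[X_t^2] - (E[X_t])^2 = x_0^2 * exp(2 mu t) * (exp(sigma^2 t) - 1) = 49*(exp(25*t/9) - 1)*exp(12*t/5)/25.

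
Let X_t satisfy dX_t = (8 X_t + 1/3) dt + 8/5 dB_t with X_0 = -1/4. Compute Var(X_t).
Var(X_t) = 4*exp(16*t)/25 - 4/25

The variance V(t) = Var(X_t) satisfies V'(t) = 2 a V(t) + c^2 with V(0) = 0 (drift coefficient is linear in X, diffusion is constant). With a = 8, c = 8/5, the solution is
  V(t) = (c^2 / (2 a)) * (exp(2 a t) - 1)
       = ((8/5)^2 / (2*8)) * (exp(16 t) - 1)
       = 4*exp(16*t)/25 - 4/25.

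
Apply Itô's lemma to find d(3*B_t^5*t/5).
d(3*B_t^5*t/5) = (3*B_t^3*(B_t^2 + 10*t)/5) dt + (3*B_t^4*t) dB_t

Itô's formula for f(t, x): d f(t, B_t) = (f_t + (1/2) f_xx) dt + f_x dB_t. Compute partials of f(t, x) = 3*t*x^5/5:
  f_t(t,x)  = 3*x^5/5
  f_x(t,x)  = 3*t*x^4
  f_xx(t,x) = 12*t*x^3
Assemble drift = f_t + (1/2) f_xx = 3*x^3*(10*t + x^2)/5 and diffusion = f_x = 3*t*x^4. Substituting x = B_t:
  d(3*B_t^5*t/5) = (3*B_t^3*(B_t^2 + 10*t)/5) dt + (3*B_t^4*t) dB_t.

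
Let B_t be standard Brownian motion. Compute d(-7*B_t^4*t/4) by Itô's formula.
d(-7*B_t^4*t/4) = (7*B_t^2*(-B_t^2 - 6*t)/4) dt + (-7*B_t^3*t) dB_t

Itô's formula for f(t, x): d f(t, B_t) = (f_t + (1/2) f_xx) dt + f_x dB_t. Compute partials of f(t, x) = -7*t*x^4/4:
  f_t(t,x)  = -7*x^4/4
  f_x(t,x)  = -7*t*x^3
  f_xx(t,x) = -21*t*x^2
Assemble drift = f_t + (1/2) f_xx = 7*x^2*(-6*t - x^2)/4 and diffusion = f_x = -7*t*x^3. Substituting x = B_t:
  d(-7*B_t^4*t/4) = (7*B_t^2*(-B_t^2 - 6*t)/4) dt + (-7*B_t^3*t) dB_t.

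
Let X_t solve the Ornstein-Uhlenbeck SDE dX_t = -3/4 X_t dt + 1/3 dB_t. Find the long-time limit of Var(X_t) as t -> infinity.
lim Var(X_t) = 2/27

The OU SDE dX = -theta X dt + sigma dB admits the integrating factor exp(theta t): d(exp(theta t) X_t) = sigma exp(theta t) dB_t. Integrating from 0 to t gives X_t = x_0 * exp(-theta t) + sigma * int_0^t exp(-theta (t-s)) dB_s for any initial x_0. The Itô integral has variance (by the Itô isometry) sigma^2 * int_0^t exp(-2 theta (t - s)) ds = sigma^2 * (1 - exp(-2 theta t)) / (2 theta), independent of x_0.
With theta = 3/4, sigma = 1/3:
  Var(X_t) = (1/3)^2 * (1 - exp(-2*3/4 t)) / (2 * 3/4) = 2/27 - 2*exp(-3*t/2)/27.
As t -> infinity, exp(-2*3/4 t) -> 0, so the stationary variance is sigma^2 / (2 theta) = 2/27.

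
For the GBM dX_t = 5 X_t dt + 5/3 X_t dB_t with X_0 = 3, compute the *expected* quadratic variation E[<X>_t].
E[<X>_t] = 45*exp(115*t/9)/23 - 45/23

<X>_t = int_0^t ((5/3) * X_s)^2 ds. Taking expectation inside the integral: E[<X>_t] = (5/3)^2 * int_0^t E[X_s^2] ds. For GBM, E[X_s^2] = x_0^2 * exp((2 mu + sigma^2) s). Integrating:
  E[<X>_t] = (5/3)^2 * 3^2 * (exp((2*5 + (5/3)^2) t) - 1) / (2*5 + (5/3)^2)
           = (5/3)^2 * 3^2 * (exp((115/9) t) - 1) / (115/9) = 45*exp(115*t/9)/23 - 45/23.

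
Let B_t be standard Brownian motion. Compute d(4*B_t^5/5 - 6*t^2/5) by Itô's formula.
d(4*B_t^5/5 - 6*t^2/5) = (8*B_t^3 - 12*t/5) dt + (4*B_t^4) dB_t

Itô's formula for f(t, x): d f(t, B_t) = (f_t + (1/2) f_xx) dt + f_x dB_t. Compute partials of f(t, x) = -6*t^2/5 + 4*x^5/5:
  f_t(t,x)  = -12*t/5
  f_x(t,x)  = 4*x^4
  f_xx(t,x) = 16*x^3
Assemble drift = f_t + (1/2) f_xx = -12*t/5 + 8*x^3 and diffusion = f_x = 4*x^4. Substituting x = B_t:
  d(4*B_t^5/5 - 6*t^2/5) = (8*B_t^3 - 12*t/5) dt + (4*B_t^4) dB_t.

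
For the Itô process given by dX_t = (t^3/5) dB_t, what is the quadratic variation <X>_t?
<X>_t = t^7/175

For an Itô process dX_t = a(t) dt + b(t) dB_t, the quadratic variation is <X>_t = int_0^t b(s)^2 ds (the drift term does not contribute). Here b(s) = s^3/5, so
  b(s)^2 = s^6/25.
Integrating from 0 to t:
  <X>_t = int_0^t (s^6/25) ds = t^7/175.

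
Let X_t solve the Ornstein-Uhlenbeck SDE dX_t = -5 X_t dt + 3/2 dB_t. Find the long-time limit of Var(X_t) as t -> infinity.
lim Var(X_t) = 9/40

The OU SDE dX = -theta X dt + sigma dB admits the integrating factor exp(theta t): d(exp(theta t) X_t) = sigma exp(theta t) dB_t. Integrating from 0 to t gives X_t = x_0 * exp(-theta t) + sigma * int_0^t exp(-theta (t-s)) dB_s for any initial x_0. The Itô integral has variance (by the Itô isometry) sigma^2 * int_0^t exp(-2 theta (t - s)) ds = sigma^2 * (1 - exp(-2 theta t)) / (2 theta), independent of x_0.
With theta = 5, sigma = 3/2:
  Var(X_t) = (3/2)^2 * (1 - exp(-2*5 t)) / (2 * 5) = 9/40 - 9*exp(-10*t)/40.
As t -> infinity, exp(-2*5 t) -> 0, so the stationary variance is sigma^2 / (2 theta) = 9/40.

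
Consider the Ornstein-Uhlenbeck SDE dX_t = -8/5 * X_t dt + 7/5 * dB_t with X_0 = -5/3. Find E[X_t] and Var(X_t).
E[X_t] = -5*exp(-8*t/5)/3; Var(X_t) = 49/80 - 49*exp(-16*t/5)/80

The OU SDE dX = -theta X dt + sigma dB admits the integrating factor exp(theta t): d(exp(theta t) X_t) = sigma exp(theta t) dB_t. Integrating from 0 to t:
  X_t = x_0 * exp(-theta t) + sigma * int_0^t exp(-theta (t-s)) dB_s.
The Itô integral has mean 0 and (by the Itô isometry) variance sigma^2 * int_0^t exp(-2 theta (t - s)) ds = sigma^2 * (1 - exp(-2 theta t)) / (2 theta).
With theta = 8/5, sigma = 7/5, x_0 = -5/3:
  E[X_t] = -5/3 * exp(-8/5 t) = -5*exp(-8*t/5)/3
  Var(X_t) = (7/5)^2 * (1 - exp(-2*8/5 t)) / (2 * 8/5) = 49/80 - 49*exp(-16*t/5)/80.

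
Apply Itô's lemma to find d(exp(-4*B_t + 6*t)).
d(exp(-4*B_t + 6*t)) = (14*exp(-4*B_t + 6*t)) dt + (-4*exp(-4*B_t + 6*t)) dB_t

Itô's formula for f(t, x): d f(t, B_t) = (f_t + (1/2) f_xx) dt + f_x dB_t. Compute partials of f(t, x) = exp(6*t - 4*x):
  f_t(t,x)  = 6*exp(6*t - 4*x)
  f_x(t,x)  = -4*exp(6*t - 4*x)
  f_xx(t,x) = 16*exp(6*t - 4*x)
Assemble drift = f_t + (1/2) f_xx = 14*exp(6*t - 4*x) and diffusion = f_x = -4*exp(6*t - 4*x). Substituting x = B_t:
  d(exp(-4*B_t + 6*t)) = (14*exp(-4*B_t + 6*t)) dt + (-4*exp(-4*B_t + 6*t)) dB_t.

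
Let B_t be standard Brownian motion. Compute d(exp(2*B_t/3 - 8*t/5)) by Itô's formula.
d(exp(2*B_t/3 - 8*t/5)) = (-62*exp(2*B_t/3 - 8*t/5)/45) dt + (2*exp(2*B_t/3 - 8*t/5)/3) dB_t

Itô's formula for f(t, x): d f(t, B_t) = (f_t + (1/2) f_xx) dt + f_x dB_t. Compute partials of f(t, x) = exp(-8*t/5 + 2*x/3):
  f_t(t,x)  = -8*exp(-8*t/5 + 2*x/3)/5
  f_x(t,x)  = 2*exp(-8*t/5 + 2*x/3)/3
  f_xx(t,x) = 4*exp(-8*t/5 + 2*x/3)/9
Assemble drift = f_t + (1/2) f_xx = -62*exp(-8*t/5 + 2*x/3)/45 and diffusion = f_x = 2*exp(-8*t/5 + 2*x/3)/3. Substituting x = B_t:
  d(exp(2*B_t/3 - 8*t/5)) = (-62*exp(2*B_t/3 - 8*t/5)/45) dt + (2*exp(2*B_t/3 - 8*t/5)/3) dB_t.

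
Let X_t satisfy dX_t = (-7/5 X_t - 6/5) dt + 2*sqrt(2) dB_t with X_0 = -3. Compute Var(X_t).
Var(X_t) = 20/7 - 20*exp(-14*t/5)/7

The variance V(t) = Var(X_t) satisfies V'(t) = 2 a V(t) + c^2 with V(0) = 0 (drift coefficient is linear in X, diffusion is constant). With a = -7/5, c = 2*sqrt(2), the solution is
  V(t) = (c^2 / (2 a)) * (exp(2 a t) - 1)
       = ((2*sqrt(2))^2 / (2*(-7/5))) * (exp((-14/5) t) - 1)
       = 20/7 - 20*exp(-14*t/5)/7.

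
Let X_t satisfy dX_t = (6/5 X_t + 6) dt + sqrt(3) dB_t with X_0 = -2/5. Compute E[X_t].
E[X_t] = 23*exp(6*t/5)/5 - 5

Taking expectations and using E[dB_t] = 0, the mean m(t) = E[X_t] satisfies the ODE m'(t) = a m(t) + b with m(0) = x_0. With a = 6/5, b = 6, x_0 = -2/5, the solution is
  m(t) = x_0 * exp(a t) + (b/a) * (exp(a t) - 1)
       = (-2/5) * exp((6/5) t) + (6/(6/5)) * (exp((6/5) t) - 1)
       = 23*exp(6*t/5)/5 - 5.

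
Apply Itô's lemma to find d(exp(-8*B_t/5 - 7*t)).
d(exp(-8*B_t/5 - 7*t)) = (-143*exp(-8*B_t/5 - 7*t)/25) dt + (-8*exp(-8*B_t/5 - 7*t)/5) dB_t

Itô's formula for f(t, x): d f(t, B_t) = (f_t + (1/2) f_xx) dt + f_x dB_t. Compute partials of f(t, x) = exp(-7*t - 8*x/5):
  f_t(t,x)  = -7*exp(-7*t - 8*x/5)
  f_x(t,x)  = -8*exp(-7*t - 8*x/5)/5
  f_xx(t,x) = 64*exp(-7*t - 8*x/5)/25
Assemble drift = f_t + (1/2) f_xx = -143*exp(-7*t - 8*x/5)/25 and diffusion = f_x = -8*exp(-7*t - 8*x/5)/5. Substituting x = B_t:
  d(exp(-8*B_t/5 - 7*t)) = (-143*exp(-8*B_t/5 - 7*t)/25) dt + (-8*exp(-8*B_t/5 - 7*t)/5) dB_t.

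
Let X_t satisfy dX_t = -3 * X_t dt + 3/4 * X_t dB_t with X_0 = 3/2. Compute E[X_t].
E[X_t] = 3*exp(-3*t)/2

For GBM dX = mu X dt + sigma X dB with X_0 = x_0, apply Itô to Y = log X: dY = (mu - sigma^2/2) dt + sigma dB, so Y_t = log(x_0) + (mu - sigma^2/2) t + sigma B_t and hence X_t = x_0 * exp((mu - sigma^2/2) t + sigma B_t).
With mu = -3, sigma = 3/4, x_0 = 3/2, this gives:
  X_t = 3/2 * exp((-105/32) * t + (3/4) * B_t).
Since sigma*B_t ~ Normal(0, sigma^2 t), E[exp(sigma*B_t)] = exp(sigma^2 t / 2); so E[X_t] = x_0 * exp((mu - sigma^2/2) t) * exp(sigma^2 t / 2) = x_0 * exp(mu t) = 3*exp(-3*t)/2.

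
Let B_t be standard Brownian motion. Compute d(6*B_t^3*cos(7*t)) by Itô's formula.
d(6*B_t^3*cos(7*t)) = (-42*B_t^3*sin(7*t) + 18*B_t*cos(7*t)) dt + (18*B_t^2*cos(7*t)) dB_t

Itô's formula for f(t, x): d f(t, B_t) = (f_t + (1/2) f_xx) dt + f_x dB_t. Compute partials of f(t, x) = 6*x^3*cos(7*t):
  f_t(t,x)  = -42*x^3*sin(7*t)
  f_x(t,x)  = 18*x^2*cos(7*t)
  f_xx(t,x) = 36*x*cos(7*t)
Assemble drift = f_t + (1/2) f_xx = -42*x^3*sin(7*t) + 18*x*cos(7*t) and diffusion = f_x = 18*x^2*cos(7*t). Substituting x = B_t:
  d(6*B_t^3*cos(7*t)) = (-42*B_t^3*sin(7*t) + 18*B_t*cos(7*t)) dt + (18*B_t^2*cos(7*t)) dB_t.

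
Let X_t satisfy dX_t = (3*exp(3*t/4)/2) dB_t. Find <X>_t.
<X>_t = 3*exp(3*t/2)/2 - 3/2

For an Itô process dX_t = a(t) dt + b(t) dB_t, the quadratic variation is <X>_t = int_0^t b(s)^2 ds (the drift term does not contribute). Here b(s) = 3*exp(3*s/4)/2, so
  b(s)^2 = 9*exp(3*s/2)/4.
Integrating from 0 to t:
  <X>_t = int_0^t (9*exp(3*s/2)/4) ds = 3*exp(3*t/2)/2 - 3/2.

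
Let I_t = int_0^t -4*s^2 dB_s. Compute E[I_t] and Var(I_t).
E[I_t] = 0; Var(I_t) = 16*t^5/5

The Itô integral of a deterministic integrand f(s) has mean 0 because each increment f(s) * (B_{s+ds} - B_s) has mean 0. By the Itô isometry:
  Var( int_0^t f(s) dB_s ) = E[ (int_0^t f(s) dB_s)^2 ] = int_0^t f(s)^2 ds.
Here f(s) = -4*s^2, so f(s)^2 = 16*s^4. Integrate:
  int_0^t (16*s^4) ds = 16*t^5/5.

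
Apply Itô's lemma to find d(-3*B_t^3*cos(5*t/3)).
d(-3*B_t^3*cos(5*t/3)) = (B_t*(5*B_t^2*sin(5*t/3) - 9*cos(5*t/3))) dt + (-9*B_t^2*cos(5*t/3)) dB_t

Itô's formula for f(t, x): d f(t, B_t) = (f_t + (1/2) f_xx) dt + f_x dB_t. Compute partials of f(t, x) = -3*x^3*cos(5*t/3):
  f_t(t,x)  = 5*x^3*sin(5*t/3)
  f_x(t,x)  = -9*x^2*cos(5*t/3)
  f_xx(t,x) = -18*x*cos(5*t/3)
Assemble drift = f_t + (1/2) f_xx = x*(5*x^2*sin(5*t/3) - 9*cos(5*t/3)) and diffusion = f_x = -9*x^2*cos(5*t/3). Substituting x = B_t:
  d(-3*B_t^3*cos(5*t/3)) = (B_t*(5*B_t^2*sin(5*t/3) - 9*cos(5*t/3))) dt + (-9*B_t^2*cos(5*t/3)) dB_t.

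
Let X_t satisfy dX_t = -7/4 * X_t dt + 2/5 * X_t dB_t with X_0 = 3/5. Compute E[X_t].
E[X_t] = 3*exp(-7*t/4)/5

For GBM dX = mu X dt + sigma X dB with X_0 = x_0, apply Itô to Y = log X: dY = (mu - sigma^2/2) dt + sigma dB, so Y_t = log(x_0) + (mu - sigma^2/2) t + sigma B_t and hence X_t = x_0 * exp((mu - sigma^2/2) t + sigma B_t).
With mu = -7/4, sigma = 2/5, x_0 = 3/5, this gives:
  X_t = 3/5 * exp((-183/100) * t + (2/5) * B_t).
Since sigma*B_t ~ Normal(0, sigma^2 t), E[exp(sigma*B_t)] = exp(sigma^2 t / 2); so E[X_t] = x_0 * exp((mu - sigma^2/2) t) * exp(sigma^2 t / 2) = x_0 * exp(mu t) = 3*exp(-7*t/4)/5.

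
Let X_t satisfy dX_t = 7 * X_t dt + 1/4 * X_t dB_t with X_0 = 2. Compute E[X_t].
E[X_t] = 2*exp(7*t)

For GBM dX = mu X dt + sigma X dB with X_0 = x_0, apply Itô to Y = log X: dY = (mu - sigma^2/2) dt + sigma dB, so Y_t = log(x_0) + (mu - sigma^2/2) t + sigma B_t and hence X_t = x_0 * exp((mu - sigma^2/2) t + sigma B_t).
With mu = 7, sigma = 1/4, x_0 = 2, this gives:
  X_t = 2 * exp((223/32) * t + (1/4) * B_t).
Since sigma*B_t ~ Normal(0, sigma^2 t), E[exp(sigma*B_t)] = exp(sigma^2 t / 2); so E[X_t] = x_0 * exp((mu - sigma^2/2) t) * exp(sigma^2 t / 2) = x_0 * exp(mu t) = 2*exp(7*t).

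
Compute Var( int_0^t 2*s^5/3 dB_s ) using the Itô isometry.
Var = 4*t^11/99

The Itô integral of a deterministic integrand f(s) has mean 0 because each increment f(s) * (B_{s+ds} - B_s) has mean 0. By the Itô isometry:
  Var( int_0^t f(s) dB_s ) = E[ (int_0^t f(s) dB_s)^2 ] = int_0^t f(s)^2 ds.
Here f(s) = 2*s^5/3, so f(s)^2 = 4*s^10/9. Integrate:
  int_0^t (4*s^10/9) ds = 4*t^11/99.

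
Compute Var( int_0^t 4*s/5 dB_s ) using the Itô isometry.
Var = 16*t^3/75

The Itô integral of a deterministic integrand f(s) has mean 0 because each increment f(s) * (B_{s+ds} - B_s) has mean 0. By the Itô isometry:
  Var( int_0^t f(s) dB_s ) = E[ (int_0^t f(s) dB_s)^2 ] = int_0^t f(s)^2 ds.
Here f(s) = 4*s/5, so f(s)^2 = 16*s^2/25. Integrate:
  int_0^t (16*s^2/25) ds = 16*t^3/75.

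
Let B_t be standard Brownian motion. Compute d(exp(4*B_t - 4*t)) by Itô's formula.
d(exp(4*B_t - 4*t)) = (4*exp(4*B_t - 4*t)) dt + (4*exp(4*B_t - 4*t)) dB_t

Itô's formula for f(t, x): d f(t, B_t) = (f_t + (1/2) f_xx) dt + f_x dB_t. Compute partials of f(t, x) = exp(-4*t + 4*x):
  f_t(t,x)  = -4*exp(-4*t + 4*x)
  f_x(t,x)  = 4*exp(-4*t + 4*x)
  f_xx(t,x) = 16*exp(-4*t + 4*x)
Assemble drift = f_t + (1/2) f_xx = 4*exp(-4*t + 4*x) and diffusion = f_x = 4*exp(-4*t + 4*x). Substituting x = B_t:
  d(exp(4*B_t - 4*t)) = (4*exp(4*B_t - 4*t)) dt + (4*exp(4*B_t - 4*t)) dB_t.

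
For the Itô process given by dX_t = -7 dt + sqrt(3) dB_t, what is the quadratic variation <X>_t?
<X>_t = 3*t

For an Itô process dX_t = a(t) dt + b(t) dB_t, the quadratic variation is <X>_t = int_0^t b(s)^2 ds (the drift term does not contribute). Here b(s) = sqrt(3), so
  b(s)^2 = 3.
Integrating from 0 to t:
  <X>_t = int_0^t (3) ds = 3*t.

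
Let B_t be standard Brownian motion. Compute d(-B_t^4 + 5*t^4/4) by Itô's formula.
d(-B_t^4 + 5*t^4/4) = (-6*B_t^2 + 5*t^3) dt + (-4*B_t^3) dB_t

Itô's formula for f(t, x): d f(t, B_t) = (f_t + (1/2) f_xx) dt + f_x dB_t. Compute partials of f(t, x) = 5*t^4/4 - x^4:
  f_t(t,x)  = 5*t^3
  f_x(t,x)  = -4*x^3
  f_xx(t,x) = -12*x^2
Assemble drift = f_t + (1/2) f_xx = 5*t^3 - 6*x^2 and diffusion = f_x = -4*x^3. Substituting x = B_t:
  d(-B_t^4 + 5*t^4/4) = (-6*B_t^2 + 5*t^3) dt + (-4*B_t^3) dB_t.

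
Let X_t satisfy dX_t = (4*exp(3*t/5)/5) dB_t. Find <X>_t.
<X>_t = 8*exp(6*t/5)/15 - 8/15

For an Itô process dX_t = a(t) dt + b(t) dB_t, the quadratic variation is <X>_t = int_0^t b(s)^2 ds (the drift term does not contribute). Here b(s) = 4*exp(3*s/5)/5, so
  b(s)^2 = 16*exp(6*s/5)/25.
Integrating from 0 to t:
  <X>_t = int_0^t (16*exp(6*s/5)/25) ds = 8*exp(6*t/5)/15 - 8/15.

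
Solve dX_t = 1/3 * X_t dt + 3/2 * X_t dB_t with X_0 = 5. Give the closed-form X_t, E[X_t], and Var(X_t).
X_t = 5 * exp((-19/24) t + (3/2) B_t); E[X_t] = 5*exp(t/3); Var(X_t) = 25*(exp(9*t/4) - 1)*exp(2*t/3)

For GBM dX = mu X dt + sigma X dB with X_0 = x_0, apply Itô to Y = log X: dY = (mu - sigma^2/2) dt + sigma dB, so Y_t = log(x_0) + (mu - sigma^2/2) t + sigma B_t and hence X_t = x_0 * exp((mu - sigma^2/2) t + sigma B_t).
With mu = 1/3, sigma = 3/2, x_0 = 5, this gives:
  X_t = 5 * exp((-19/24) * t + (3/2) * B_t).
Since sigma*B_t ~ Normal(0, sigma^2 t), E[exp(sigma*B_t)] = exp(sigma^2 t / 2); so E[X_t] = x_0 * exp((mu - sigma^2/2) t) * exp(sigma^2 t / 2) = x_0 * exp(mu t) = 5*exp(t/3).
Var(X_t) = E[X_t^2] - (E[X_t])^2 = x_0^2 * exp(2 mu t) * (exp(sigma^2 t) - 1) = 25*(exp(9*t/4) - 1)*exp(2*t/3).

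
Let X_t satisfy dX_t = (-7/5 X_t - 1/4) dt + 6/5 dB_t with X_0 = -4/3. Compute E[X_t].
E[X_t] = -5/28 - 97*exp(-7*t/5)/84

Taking expectations and using E[dB_t] = 0, the mean m(t) = E[X_t] satisfies the ODE m'(t) = a m(t) + b with m(0) = x_0. With a = -7/5, b = -1/4, x_0 = -4/3, the solution is
  m(t) = x_0 * exp(a t) + (b/a) * (exp(a t) - 1)
       = (-4/3) * exp((-7/5) t) + ((-1/4)/(-7/5)) * (exp((-7/5) t) - 1)
       = -5/28 - 97*exp(-7*t/5)/84.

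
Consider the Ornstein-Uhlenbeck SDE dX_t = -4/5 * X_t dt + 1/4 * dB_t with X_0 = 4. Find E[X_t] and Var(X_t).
E[X_t] = 4*exp(-4*t/5); Var(X_t) = 5/128 - 5*exp(-8*t/5)/128

The OU SDE dX = -theta X dt + sigma dB admits the integrating factor exp(theta t): d(exp(theta t) X_t) = sigma exp(theta t) dB_t. Integrating from 0 to t:
  X_t = x_0 * exp(-theta t) + sigma * int_0^t exp(-theta (t-s)) dB_s.
The Itô integral has mean 0 and (by the Itô isometry) variance sigma^2 * int_0^t exp(-2 theta (t - s)) ds = sigma^2 * (1 - exp(-2 theta t)) / (2 theta).
With theta = 4/5, sigma = 1/4, x_0 = 4:
  E[X_t] = 4 * exp(-4/5 t) = 4*exp(-4*t/5)
  Var(X_t) = (1/4)^2 * (1 - exp(-2*4/5 t)) / (2 * 4/5) = 5/128 - 5*exp(-8*t/5)/128.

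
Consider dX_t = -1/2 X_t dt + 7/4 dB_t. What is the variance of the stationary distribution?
lim Var(X_t) = 49/16

The OU SDE dX = -theta X dt + sigma dB admits the integrating factor exp(theta t): d(exp(theta t) X_t) = sigma exp(theta t) dB_t. Integrating from 0 to t gives X_t = x_0 * exp(-theta t) + sigma * int_0^t exp(-theta (t-s)) dB_s for any initial x_0. The Itô integral has variance (by the Itô isometry) sigma^2 * int_0^t exp(-2 theta (t - s)) ds = sigma^2 * (1 - exp(-2 theta t)) / (2 theta), independent of x_0.
With theta = 1/2, sigma = 7/4:
  Var(X_t) = (7/4)^2 * (1 - exp(-2*1/2 t)) / (2 * 1/2) = 49/16 - 49*exp(-t)/16.
As t -> infinity, exp(-2*1/2 t) -> 0, so the stationary variance is sigma^2 / (2 theta) = 49/16.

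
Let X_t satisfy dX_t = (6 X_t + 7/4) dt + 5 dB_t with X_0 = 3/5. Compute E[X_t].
E[X_t] = 107*exp(6*t)/120 - 7/24

Taking expectations and using E[dB_t] = 0, the mean m(t) = E[X_t] satisfies the ODE m'(t) = a m(t) + b with m(0) = x_0. With a = 6, b = 7/4, x_0 = 3/5, the solution is
  m(t) = x_0 * exp(a t) + (b/a) * (exp(a t) - 1)
       = (3/5) * exp(6 t) + ((7/4)/6) * (exp(6 t) - 1)
       = 107*exp(6*t)/120 - 7/24.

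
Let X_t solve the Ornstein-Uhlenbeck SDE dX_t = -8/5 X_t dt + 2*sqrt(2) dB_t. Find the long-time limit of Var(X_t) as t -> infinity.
lim Var(X_t) = 5/2

The OU SDE dX = -theta X dt + sigma dB admits the integrating factor exp(theta t): d(exp(theta t) X_t) = sigma exp(theta t) dB_t. Integrating from 0 to t gives X_t = x_0 * exp(-theta t) + sigma * int_0^t exp(-theta (t-s)) dB_s for any initial x_0. The Itô integral has variance (by the Itô isometry) sigma^2 * int_0^t exp(-2 theta (t - s)) ds = sigma^2 * (1 - exp(-2 theta t)) / (2 theta), independent of x_0.
With theta = 8/5, sigma = 2*sqrt(2):
  Var(X_t) = (2*sqrt(2))^2 * (1 - exp(-2*8/5 t)) / (2 * 8/5) = 5/2 - 5*exp(-16*t/5)/2.
As t -> infinity, exp(-2*8/5 t) -> 0, so the stationary variance is sigma^2 / (2 theta) = 5/2.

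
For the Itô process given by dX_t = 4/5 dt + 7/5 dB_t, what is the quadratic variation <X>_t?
<X>_t = 49*t/25

For an Itô process dX_t = a(t) dt + b(t) dB_t, the quadratic variation is <X>_t = int_0^t b(s)^2 ds (the drift term does not contribute). Here b(s) = 7/5, so
  b(s)^2 = 49/25.
Integrating from 0 to t:
  <X>_t = int_0^t (49/25) ds = 49*t/25.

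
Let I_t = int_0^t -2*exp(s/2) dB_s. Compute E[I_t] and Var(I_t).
E[I_t] = 0; Var(I_t) = 4*exp(t) - 4

The Itô integral of a deterministic integrand f(s) has mean 0 because each increment f(s) * (B_{s+ds} - B_s) has mean 0. By the Itô isometry:
  Var( int_0^t f(s) dB_s ) = E[ (int_0^t f(s) dB_s)^2 ] = int_0^t f(s)^2 ds.
Here f(s) = -2*exp(s/2), so f(s)^2 = 4*exp(s). Integrate:
  int_0^t (4*exp(s)) ds = 4*exp(t) - 4.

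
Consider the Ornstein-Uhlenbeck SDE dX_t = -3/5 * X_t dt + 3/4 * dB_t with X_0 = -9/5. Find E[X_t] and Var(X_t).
E[X_t] = -9*exp(-3*t/5)/5; Var(X_t) = 15/32 - 15*exp(-6*t/5)/32

The OU SDE dX = -theta X dt + sigma dB admits the integrating factor exp(theta t): d(exp(theta t) X_t) = sigma exp(theta t) dB_t. Integrating from 0 to t:
  X_t = x_0 * exp(-theta t) + sigma * int_0^t exp(-theta (t-s)) dB_s.
The Itô integral has mean 0 and (by the Itô isometry) variance sigma^2 * int_0^t exp(-2 theta (t - s)) ds = sigma^2 * (1 - exp(-2 theta t)) / (2 theta).
With theta = 3/5, sigma = 3/4, x_0 = -9/5:
  E[X_t] = -9/5 * exp(-3/5 t) = -9*exp(-3*t/5)/5
  Var(X_t) = (3/4)^2 * (1 - exp(-2*3/5 t)) / (2 * 3/5) = 15/32 - 15*exp(-6*t/5)/32.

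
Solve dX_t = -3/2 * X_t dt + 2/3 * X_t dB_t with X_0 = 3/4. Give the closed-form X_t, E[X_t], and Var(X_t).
X_t = 3/4 * exp((-31/18) t + (2/3) B_t); E[X_t] = 3*exp(-3*t/2)/4; Var(X_t) = (9*exp(4*t/9) - 9)*exp(-3*t)/16

For GBM dX = mu X dt + sigma X dB with X_0 = x_0, apply Itô to Y = log X: dY = (mu - sigma^2/2) dt + sigma dB, so Y_t = log(x_0) + (mu - sigma^2/2) t + sigma B_t and hence X_t = x_0 * exp((mu - sigma^2/2) t + sigma B_t).
With mu = -3/2, sigma = 2/3, x_0 = 3/4, this gives:
  X_t = 3/4 * exp((-31/18) * t + (2/3) * B_t).
Since sigma*B_t ~ Normal(0, sigma^2 t), E[exp(sigma*B_t)] = exp(sigma^2 t / 2); so E[X_t] = x_0 * exp((mu - sigma^2/2) t) * exp(sigma^2 t / 2) = x_0 * exp(mu t) = 3*exp(-3*t/2)/4.
Var(X_t) = E[X_t^2] - (E[X_t])^2 = x_0^2 * exp(2 mu t) * (exp(sigma^2 t) - 1) = (9*exp(4*t/9) - 9)*exp(-3*t)/16.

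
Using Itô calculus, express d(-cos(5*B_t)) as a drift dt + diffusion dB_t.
d(-cos(5*B_t)) = (25*cos(5*B_t)/2) dt + (5*sin(5*B_t)) dB_t

Itô's formula for f(B_t) gives d f(B_t) = f'(B_t) dB_t + (1/2) f''(B_t) dt. Compute derivatives of f(x) = -cos(5*x):
  f'(x)  = 5*sin(5*x)
  f''(x) = 25*cos(5*x)
Substitute x = B_t and multiply the f'' term by 1/2:
  drift     = (1/2) * (25*cos(5*x)) evaluated at B_t = 25*cos(5*B_t)/2
  diffusion = (5*sin(5*x)) evaluated at B_t = 5*sin(5*B_t)
Therefore d(-cos(5*B_t)) = (25*cos(5*B_t)/2) dt + (5*sin(5*B_t)) dB_t.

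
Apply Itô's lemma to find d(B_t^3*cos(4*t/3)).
d(B_t^3*cos(4*t/3)) = (B_t*(-4*B_t^2*sin(4*t/3) + 9*cos(4*t/3))/3) dt + (3*B_t^2*cos(4*t/3)) dB_t

Itô's formula for f(t, x): d f(t, B_t) = (f_t + (1/2) f_xx) dt + f_x dB_t. Compute partials of f(t, x) = x^3*cos(4*t/3):
  f_t(t,x)  = -4*x^3*sin(4*t/3)/3
  f_x(t,x)  = 3*x^2*cos(4*t/3)
  f_xx(t,x) = 6*x*cos(4*t/3)
Assemble drift = f_t + (1/2) f_xx = x*(-4*x^2*sin(4*t/3) + 9*cos(4*t/3))/3 and diffusion = f_x = 3*x^2*cos(4*t/3). Substituting x = B_t:
  d(B_t^3*cos(4*t/3)) = (B_t*(-4*B_t^2*sin(4*t/3) + 9*cos(4*t/3))/3) dt + (3*B_t^2*cos(4*t/3)) dB_t.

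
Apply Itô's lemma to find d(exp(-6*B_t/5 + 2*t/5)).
d(exp(-6*B_t/5 + 2*t/5)) = (28*exp(-6*B_t/5 + 2*t/5)/25) dt + (-6*exp(-6*B_t/5 + 2*t/5)/5) dB_t

Itô's formula for f(t, x): d f(t, B_t) = (f_t + (1/2) f_xx) dt + f_x dB_t. Compute partials of f(t, x) = exp(2*t/5 - 6*x/5):
  f_t(t,x)  = 2*exp(2*t/5 - 6*x/5)/5
  f_x(t,x)  = -6*exp(2*t/5 - 6*x/5)/5
  f_xx(t,x) = 36*exp(2*t/5 - 6*x/5)/25
Assemble drift = f_t + (1/2) f_xx = 28*exp(2*t/5 - 6*x/5)/25 and diffusion = f_x = -6*exp(2*t/5 - 6*x/5)/5. Substituting x = B_t:
  d(exp(-6*B_t/5 + 2*t/5)) = (28*exp(-6*B_t/5 + 2*t/5)/25) dt + (-6*exp(-6*B_t/5 + 2*t/5)/5) dB_t.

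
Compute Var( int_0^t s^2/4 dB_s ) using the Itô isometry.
Var = t^5/80

The Itô integral of a deterministic integrand f(s) has mean 0 because each increment f(s) * (B_{s+ds} - B_s) has mean 0. By the Itô isometry:
  Var( int_0^t f(s) dB_s ) = E[ (int_0^t f(s) dB_s)^2 ] = int_0^t f(s)^2 ds.
Here f(s) = s^2/4, so f(s)^2 = s^4/16. Integrate:
  int_0^t (s^4/16) ds = t^5/80.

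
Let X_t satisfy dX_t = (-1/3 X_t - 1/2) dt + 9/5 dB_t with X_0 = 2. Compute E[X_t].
E[X_t] = -3/2 + 7*exp(-t/3)/2

Taking expectations and using E[dB_t] = 0, the mean m(t) = E[X_t] satisfies the ODE m'(t) = a m(t) + b with m(0) = x_0. With a = -1/3, b = -1/2, x_0 = 2, the solution is
  m(t) = x_0 * exp(a t) + (b/a) * (exp(a t) - 1)
       = 2 * exp((-1/3) t) + ((-1/2)/(-1/3)) * (exp((-1/3) t) - 1)
       = -3/2 + 7*exp(-t/3)/2.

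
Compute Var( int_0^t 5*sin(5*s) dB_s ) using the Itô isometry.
Var = 25*t/2 - 5*sin(10*t)/4

The Itô integral of a deterministic integrand f(s) has mean 0 because each increment f(s) * (B_{s+ds} - B_s) has mean 0. By the Itô isometry:
  Var( int_0^t f(s) dB_s ) = E[ (int_0^t f(s) dB_s)^2 ] = int_0^t f(s)^2 ds.
Here f(s) = 5*sin(5*s), so f(s)^2 = 25*sin(5*s)^2. Integrate:
  int_0^t (25*sin(5*s)^2) ds = 25*t/2 - 5*sin(10*t)/4.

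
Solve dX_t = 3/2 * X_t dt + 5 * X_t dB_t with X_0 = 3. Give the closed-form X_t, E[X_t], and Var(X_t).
X_t = 3 * exp((-11) t + (5) B_t); E[X_t] = 3*exp(3*t/2); Var(X_t) = 9*(exp(25*t) - 1)*exp(3*t)

For GBM dX = mu X dt + sigma X dB with X_0 = x_0, apply Itô to Y = log X: dY = (mu - sigma^2/2) dt + sigma dB, so Y_t = log(x_0) + (mu - sigma^2/2) t + sigma B_t and hence X_t = x_0 * exp((mu - sigma^2/2) t + sigma B_t).
With mu = 3/2, sigma = 5, x_0 = 3, this gives:
  X_t = 3 * exp((-11) * t + (5) * B_t).
Since sigma*B_t ~ Normal(0, sigma^2 t), E[exp(sigma*B_t)] = exp(sigma^2 t / 2); so E[X_t] = x_0 * exp((mu - sigma^2/2) t) * exp(sigma^2 t / 2) = x_0 * exp(mu t) = 3*exp(3*t/2).
Var(X_t) = E[X_t^2] - (E[X_t])^2 = x_0^2 * exp(2 mu t) * (exp(sigma^2 t) - 1) = 9*(exp(25*t) - 1)*exp(3*t).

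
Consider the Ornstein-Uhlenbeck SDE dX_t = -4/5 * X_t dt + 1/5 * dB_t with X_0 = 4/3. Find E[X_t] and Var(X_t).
E[X_t] = 4*exp(-4*t/5)/3; Var(X_t) = 1/40 - exp(-8*t/5)/40

The OU SDE dX = -theta X dt + sigma dB admits the integrating factor exp(theta t): d(exp(theta t) X_t) = sigma exp(theta t) dB_t. Integrating from 0 to t:
  X_t = x_0 * exp(-theta t) + sigma * int_0^t exp(-theta (t-s)) dB_s.
The Itô integral has mean 0 and (by the Itô isometry) variance sigma^2 * int_0^t exp(-2 theta (t - s)) ds = sigma^2 * (1 - exp(-2 theta t)) / (2 theta).
With theta = 4/5, sigma = 1/5, x_0 = 4/3:
  E[X_t] = 4/3 * exp(-4/5 t) = 4*exp(-4*t/5)/3
  Var(X_t) = (1/5)^2 * (1 - exp(-2*4/5 t)) / (2 * 4/5) = 1/40 - exp(-8*t/5)/40.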